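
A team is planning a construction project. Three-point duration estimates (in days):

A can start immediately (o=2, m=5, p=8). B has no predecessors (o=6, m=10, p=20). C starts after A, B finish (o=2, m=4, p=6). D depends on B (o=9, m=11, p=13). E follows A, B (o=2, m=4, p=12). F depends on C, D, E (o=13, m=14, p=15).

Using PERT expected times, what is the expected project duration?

36 days

te_A = (2 + 4·5 + 8)/6 = 30/6 = 5
te_B = (6 + 4·10 + 20)/6 = 66/6 = 11
te_C = (2 + 4·4 + 6)/6 = 24/6 = 4
te_D = (9 + 4·11 + 13)/6 = 66/6 = 11
te_E = (2 + 4·4 + 12)/6 = 30/6 = 5
te_F = (13 + 4·14 + 15)/6 = 84/6 = 14

Forward pass:
ES_A = 0; EF_A = 5
ES_B = 0; EF_B = 11
ES_C = max(EF_A=5, EF_B=11) = 11; EF_C = 11+4 = 15
ES_D = 11; EF_D = 11+11 = 22
ES_E = max(EF_A=5, EF_B=11) = 11; EF_E = 11+5 = 16
ES_F = max(EF_C=15, EF_D=22, EF_E=16) = 22; EF_F = 22+14 = 36
Expected project duration μ = 36 days. Critical path: B → D → F.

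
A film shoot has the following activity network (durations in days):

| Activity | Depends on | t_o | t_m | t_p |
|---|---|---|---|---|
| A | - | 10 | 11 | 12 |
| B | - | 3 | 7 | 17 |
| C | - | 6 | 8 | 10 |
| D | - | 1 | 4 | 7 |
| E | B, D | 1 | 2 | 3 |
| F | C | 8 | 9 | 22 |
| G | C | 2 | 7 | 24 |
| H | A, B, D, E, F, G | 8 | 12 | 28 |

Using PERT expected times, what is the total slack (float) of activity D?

13 days

te_A = (10 + 4·11 + 12)/6 = 66/6 = 11
te_B = (3 + 4·7 + 17)/6 = 48/6 = 8
te_C = (6 + 4·8 + 10)/6 = 48/6 = 8
te_D = (1 + 4·4 + 7)/6 = 24/6 = 4
te_E = (1 + 4·2 + 3)/6 = 12/6 = 2
te_F = (8 + 4·9 + 22)/6 = 66/6 = 11
te_G = (2 + 4·7 + 24)/6 = 54/6 = 9
te_H = (8 + 4·12 + 28)/6 = 84/6 = 14

Forward pass:
ES_A = 0; EF_A = 11
ES_B = 0; EF_B = 8
ES_C = 0; EF_C = 8
ES_D = 0; EF_D = 4
ES_E = max(EF_B=8, EF_D=4) = 8; EF_E = 8+2 = 10
ES_F = 8; EF_F = 8+11 = 19
ES_G = 8; EF_G = 8+9 = 17
ES_H = max(EF_A=11, EF_B=8, EF_D=4, EF_E=10, EF_F=19, EF_G=17) = 19; EF_H = 19+14 = 33
Expected project duration μ = 33 days. Critical path: C → F → H.

Backward pass:
LF_H = 33; LS_H = 33−14 = 19
LF_G = LS_H = 19; LS_G = 19−9 = 10
LF_F = LS_H = 19; LS_F = 19−11 = 8
LF_E = LS_H = 19; LS_E = 19−2 = 17
LF_D = min(LS_E=17, LS_H=19) = 17; LS_D = 17−4 = 13
LF_C = min(LS_F=8, LS_G=10) = 8; LS_C = 8−8 = 0
LF_B = min(LS_E=17, LS_H=19) = 17; LS_B = 17−8 = 9
LF_A = LS_H = 19; LS_A = 19−11 = 8
Slack_D = LS_D − ES_D = 13 − 0 = 13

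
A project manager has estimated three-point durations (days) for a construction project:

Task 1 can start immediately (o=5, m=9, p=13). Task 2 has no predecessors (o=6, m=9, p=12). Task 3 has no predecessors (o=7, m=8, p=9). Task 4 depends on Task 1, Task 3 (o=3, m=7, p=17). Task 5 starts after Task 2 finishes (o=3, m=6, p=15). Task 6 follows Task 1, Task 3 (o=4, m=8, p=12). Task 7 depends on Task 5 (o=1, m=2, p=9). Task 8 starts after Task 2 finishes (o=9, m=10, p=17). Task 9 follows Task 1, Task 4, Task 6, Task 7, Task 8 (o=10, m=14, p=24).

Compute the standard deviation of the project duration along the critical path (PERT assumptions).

2.87 days

te_Task 1 = (5 + 4·9 + 13)/6 = 54/6 = 9; σ²_Task 1 = ((13−5)/6)² = 1.778
te_Task 2 = (6 + 4·9 + 12)/6 = 54/6 = 9; σ²_Task 2 = ((12−6)/6)² = 1.000
te_Task 3 = (7 + 4·8 + 9)/6 = 48/6 = 8; σ²_Task 3 = ((9−7)/6)² = 0.111
te_Task 4 = (3 + 4·7 + 17)/6 = 48/6 = 8; σ²_Task 4 = ((17−3)/6)² = 5.444
te_Task 5 = (3 + 4·6 + 15)/6 = 42/6 = 7; σ²_Task 5 = ((15−3)/6)² = 4.000
te_Task 6 = (4 + 4·8 + 12)/6 = 48/6 = 8; σ²_Task 6 = ((12−4)/6)² = 1.778
te_Task 7 = (1 + 4·2 + 9)/6 = 18/6 = 3; σ²_Task 7 = ((9−1)/6)² = 1.778
te_Task 8 = (9 + 4·10 + 17)/6 = 66/6 = 11; σ²_Task 8 = ((17−9)/6)² = 1.778
te_Task 9 = (10 + 4·14 + 24)/6 = 90/6 = 15; σ²_Task 9 = ((24−10)/6)² = 5.444

Forward pass:
ES_Task 1 = 0; EF_Task 1 = 9
ES_Task 2 = 0; EF_Task 2 = 9
ES_Task 3 = 0; EF_Task 3 = 8
ES_Task 4 = max(EF_Task 1=9, EF_Task 3=8) = 9; EF_Task 4 = 9+8 = 17
ES_Task 5 = 9; EF_Task 5 = 9+7 = 16
ES_Task 6 = max(EF_Task 1=9, EF_Task 3=8) = 9; EF_Task 6 = 9+8 = 17
ES_Task 7 = 16; EF_Task 7 = 16+3 = 19
ES_Task 8 = 9; EF_Task 8 = 9+11 = 20
ES_Task 9 = max(EF_Task 1=9, EF_Task 4=17, EF_Task 6=17, EF_Task 7=19, EF_Task 8=20) = 20; EF_Task 9 = 20+15 = 35
Expected project duration μ = 35 days. Critical path: Task 2 → Task 8 → Task 9.

Variance along critical path = 1.000 + 1.778 + 5.444 = 8.222
σ = √8.222 = 2.867 days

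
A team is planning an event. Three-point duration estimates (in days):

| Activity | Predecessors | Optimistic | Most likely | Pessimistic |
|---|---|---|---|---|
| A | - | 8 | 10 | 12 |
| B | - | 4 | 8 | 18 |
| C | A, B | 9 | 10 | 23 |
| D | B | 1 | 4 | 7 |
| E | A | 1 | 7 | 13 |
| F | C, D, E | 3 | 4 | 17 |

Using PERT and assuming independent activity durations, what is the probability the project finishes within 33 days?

te_A = (8 + 4·10 + 12)/6 = 60/6 = 10; σ²_A = ((12−8)/6)² = 0.444
te_B = (4 + 4·8 + 18)/6 = 54/6 = 9; σ²_B = ((18−4)/6)² = 5.444
te_C = (9 + 4·10 + 23)/6 = 72/6 = 12; σ²_C = ((23−9)/6)² = 5.444
te_D = (1 + 4·4 + 7)/6 = 24/6 = 4; σ²_D = ((7−1)/6)² = 1.000
te_E = (1 + 4·7 + 13)/6 = 42/6 = 7; σ²_E = ((13−1)/6)² = 4.000
te_F = (3 + 4·4 + 17)/6 = 36/6 = 6; σ²_F = ((17−3)/6)² = 5.444

Forward pass:
ES_A = 0; EF_A = 10
ES_B = 0; EF_B = 9
ES_C = max(EF_A=10, EF_B=9) = 10; EF_C = 10+12 = 22
ES_D = 9; EF_D = 9+4 = 13
ES_E = 10; EF_E = 10+7 = 17
ES_F = max(EF_C=22, EF_D=13, EF_E=17) = 22; EF_F = 22+6 = 28
Expected project duration μ = 28 days. Critical path: A → C → F.

Variance along critical path = 0.444 + 5.444 + 5.444 = 11.333; σ = √11.333 = 3.367 days.
Z = (33 − 28) / 3.367 = 1.485
P(T ≤ 33) = Φ(1.485) ≈ 0.931

0.931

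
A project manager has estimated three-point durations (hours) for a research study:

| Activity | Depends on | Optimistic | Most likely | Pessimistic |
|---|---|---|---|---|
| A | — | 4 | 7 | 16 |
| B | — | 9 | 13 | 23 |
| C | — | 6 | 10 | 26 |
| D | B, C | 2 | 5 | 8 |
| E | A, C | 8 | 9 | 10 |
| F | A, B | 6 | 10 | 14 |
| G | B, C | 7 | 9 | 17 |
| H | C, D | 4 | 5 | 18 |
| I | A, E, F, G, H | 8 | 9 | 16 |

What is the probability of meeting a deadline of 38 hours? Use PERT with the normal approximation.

0.706

te_A = (4 + 4·7 + 16)/6 = 48/6 = 8; σ²_A = ((16−4)/6)² = 4.000
te_B = (9 + 4·13 + 23)/6 = 84/6 = 14; σ²_B = ((23−9)/6)² = 5.444
te_C = (6 + 4·10 + 26)/6 = 72/6 = 12; σ²_C = ((26−6)/6)² = 11.111
te_D = (2 + 4·5 + 8)/6 = 30/6 = 5; σ²_D = ((8−2)/6)² = 1.000
te_E = (8 + 4·9 + 10)/6 = 54/6 = 9; σ²_E = ((10−8)/6)² = 0.111
te_F = (6 + 4·10 + 14)/6 = 60/6 = 10; σ²_F = ((14−6)/6)² = 1.778
te_G = (7 + 4·9 + 17)/6 = 60/6 = 10; σ²_G = ((17−7)/6)² = 2.778
te_H = (4 + 4·5 + 18)/6 = 42/6 = 7; σ²_H = ((18−4)/6)² = 5.444
te_I = (8 + 4·9 + 16)/6 = 60/6 = 10; σ²_I = ((16−8)/6)² = 1.778

Forward pass:
ES_A = 0; EF_A = 8
ES_B = 0; EF_B = 14
ES_C = 0; EF_C = 12
ES_D = max(EF_B=14, EF_C=12) = 14; EF_D = 14+5 = 19
ES_E = max(EF_A=8, EF_C=12) = 12; EF_E = 12+9 = 21
ES_F = max(EF_A=8, EF_B=14) = 14; EF_F = 14+10 = 24
ES_G = max(EF_B=14, EF_C=12) = 14; EF_G = 14+10 = 24
ES_H = max(EF_C=12, EF_D=19) = 19; EF_H = 19+7 = 26
ES_I = max(EF_A=8, EF_E=21, EF_F=24, EF_G=24, EF_H=26) = 26; EF_I = 26+10 = 36
Expected project duration μ = 36 hours. Critical path: B → D → H → I.

Variance along critical path = 5.444 + 1.000 + 5.444 + 1.778 = 13.667; σ = √13.667 = 3.697 hours.
Z = (38 − 36) / 3.697 = 0.541
P(T ≤ 38) = Φ(0.541) ≈ 0.706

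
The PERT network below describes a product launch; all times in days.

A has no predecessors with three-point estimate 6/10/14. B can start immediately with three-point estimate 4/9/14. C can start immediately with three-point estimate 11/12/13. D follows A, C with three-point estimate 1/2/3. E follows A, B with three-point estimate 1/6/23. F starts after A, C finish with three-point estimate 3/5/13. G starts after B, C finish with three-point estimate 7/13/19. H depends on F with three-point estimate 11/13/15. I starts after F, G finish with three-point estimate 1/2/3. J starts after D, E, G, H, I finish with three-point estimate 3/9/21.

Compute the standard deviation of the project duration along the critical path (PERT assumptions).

te_A = (6 + 4·10 + 14)/6 = 60/6 = 10; σ²_A = ((14−6)/6)² = 1.778
te_B = (4 + 4·9 + 14)/6 = 54/6 = 9; σ²_B = ((14−4)/6)² = 2.778
te_C = (11 + 4·12 + 13)/6 = 72/6 = 12; σ²_C = ((13−11)/6)² = 0.111
te_D = (1 + 4·2 + 3)/6 = 12/6 = 2; σ²_D = ((3−1)/6)² = 0.111
te_E = (1 + 4·6 + 23)/6 = 48/6 = 8; σ²_E = ((23−1)/6)² = 13.444
te_F = (3 + 4·5 + 13)/6 = 36/6 = 6; σ²_F = ((13−3)/6)² = 2.778
te_G = (7 + 4·13 + 19)/6 = 78/6 = 13; σ²_G = ((19−7)/6)² = 4.000
te_H = (11 + 4·13 + 15)/6 = 78/6 = 13; σ²_H = ((15−11)/6)² = 0.444
te_I = (1 + 4·2 + 3)/6 = 12/6 = 2; σ²_I = ((3−1)/6)² = 0.111
te_J = (3 + 4·9 + 21)/6 = 60/6 = 10; σ²_J = ((21−3)/6)² = 9.000

Forward pass:
ES_A = 0; EF_A = 10
ES_B = 0; EF_B = 9
ES_C = 0; EF_C = 12
ES_D = max(EF_A=10, EF_C=12) = 12; EF_D = 12+2 = 14
ES_E = max(EF_A=10, EF_B=9) = 10; EF_E = 10+8 = 18
ES_F = max(EF_A=10, EF_C=12) = 12; EF_F = 12+6 = 18
ES_G = max(EF_B=9, EF_C=12) = 12; EF_G = 12+13 = 25
ES_H = 18; EF_H = 18+13 = 31
ES_I = max(EF_F=18, EF_G=25) = 25; EF_I = 25+2 = 27
ES_J = max(EF_D=14, EF_E=18, EF_G=25, EF_H=31, EF_I=27) = 31; EF_J = 31+10 = 41
Expected project duration μ = 41 days. Critical path: C → F → H → J.

Variance along critical path = 0.111 + 2.778 + 0.444 + 9.000 = 12.333
σ = √12.333 = 3.512 days

3.51 days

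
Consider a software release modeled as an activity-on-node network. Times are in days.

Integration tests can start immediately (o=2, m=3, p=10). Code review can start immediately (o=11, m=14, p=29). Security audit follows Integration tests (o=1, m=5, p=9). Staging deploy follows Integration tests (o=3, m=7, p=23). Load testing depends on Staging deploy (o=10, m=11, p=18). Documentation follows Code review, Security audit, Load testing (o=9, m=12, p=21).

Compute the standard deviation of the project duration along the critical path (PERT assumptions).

te_Integration tests = (2 + 4·3 + 10)/6 = 24/6 = 4; σ²_Integration tests = ((10−2)/6)² = 1.778
te_Code review = (11 + 4·14 + 29)/6 = 96/6 = 16; σ²_Code review = ((29−11)/6)² = 9.000
te_Security audit = (1 + 4·5 + 9)/6 = 30/6 = 5; σ²_Security audit = ((9−1)/6)² = 1.778
te_Staging deploy = (3 + 4·7 + 23)/6 = 54/6 = 9; σ²_Staging deploy = ((23−3)/6)² = 11.111
te_Load testing = (10 + 4·11 + 18)/6 = 72/6 = 12; σ²_Load testing = ((18−10)/6)² = 1.778
te_Documentation = (9 + 4·12 + 21)/6 = 78/6 = 13; σ²_Documentation = ((21−9)/6)² = 4.000

Forward pass:
ES_Integration tests = 0; EF_Integration tests = 4
ES_Code review = 0; EF_Code review = 16
ES_Security audit = 4; EF_Security audit = 4+5 = 9
ES_Staging deploy = 4; EF_Staging deploy = 4+9 = 13
ES_Load testing = 13; EF_Load testing = 13+12 = 25
ES_Documentation = max(EF_Code review=16, EF_Security audit=9, EF_Load testing=25) = 25; EF_Documentation = 25+13 = 38
Expected project duration μ = 38 days. Critical path: Integration tests → Staging deploy → Load testing → Documentation.

Variance along critical path = 1.778 + 11.111 + 1.778 + 4.000 = 18.667
σ = √18.667 = 4.320 days

4.32 days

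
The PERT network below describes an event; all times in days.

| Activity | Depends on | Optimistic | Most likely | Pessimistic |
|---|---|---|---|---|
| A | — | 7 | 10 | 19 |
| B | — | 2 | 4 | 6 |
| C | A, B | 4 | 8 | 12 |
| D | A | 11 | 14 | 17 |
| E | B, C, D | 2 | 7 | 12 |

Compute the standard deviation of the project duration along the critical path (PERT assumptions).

te_A = (7 + 4·10 + 19)/6 = 66/6 = 11; σ²_A = ((19−7)/6)² = 4.000
te_B = (2 + 4·4 + 6)/6 = 24/6 = 4; σ²_B = ((6−2)/6)² = 0.444
te_C = (4 + 4·8 + 12)/6 = 48/6 = 8; σ²_C = ((12−4)/6)² = 1.778
te_D = (11 + 4·14 + 17)/6 = 84/6 = 14; σ²_D = ((17−11)/6)² = 1.000
te_E = (2 + 4·7 + 12)/6 = 42/6 = 7; σ²_E = ((12−2)/6)² = 2.778

Forward pass:
ES_A = 0; EF_A = 11
ES_B = 0; EF_B = 4
ES_C = max(EF_A=11, EF_B=4) = 11; EF_C = 11+8 = 19
ES_D = 11; EF_D = 11+14 = 25
ES_E = max(EF_B=4, EF_C=19, EF_D=25) = 25; EF_E = 25+7 = 32
Expected project duration μ = 32 days. Critical path: A → D → E.

Variance along critical path = 4.000 + 1.000 + 2.778 = 7.778
σ = √7.778 = 2.789 days

2.79 days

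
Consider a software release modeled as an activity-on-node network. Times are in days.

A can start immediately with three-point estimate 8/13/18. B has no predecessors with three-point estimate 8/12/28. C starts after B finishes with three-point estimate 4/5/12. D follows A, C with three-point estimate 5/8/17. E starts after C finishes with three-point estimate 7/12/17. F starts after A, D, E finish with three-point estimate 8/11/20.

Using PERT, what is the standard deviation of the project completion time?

4.43 days

te_A = (8 + 4·13 + 18)/6 = 78/6 = 13; σ²_A = ((18−8)/6)² = 2.778
te_B = (8 + 4·12 + 28)/6 = 84/6 = 14; σ²_B = ((28−8)/6)² = 11.111
te_C = (4 + 4·5 + 12)/6 = 36/6 = 6; σ²_C = ((12−4)/6)² = 1.778
te_D = (5 + 4·8 + 17)/6 = 54/6 = 9; σ²_D = ((17−5)/6)² = 4.000
te_E = (7 + 4·12 + 17)/6 = 72/6 = 12; σ²_E = ((17−7)/6)² = 2.778
te_F = (8 + 4·11 + 20)/6 = 72/6 = 12; σ²_F = ((20−8)/6)² = 4.000

Forward pass:
ES_A = 0; EF_A = 13
ES_B = 0; EF_B = 14
ES_C = 14; EF_C = 14+6 = 20
ES_D = max(EF_A=13, EF_C=20) = 20; EF_D = 20+9 = 29
ES_E = 20; EF_E = 20+12 = 32
ES_F = max(EF_A=13, EF_D=29, EF_E=32) = 32; EF_F = 32+12 = 44
Expected project duration μ = 44 days. Critical path: B → C → E → F.

Variance along critical path = 11.111 + 1.778 + 2.778 + 4.000 = 19.667
σ = √19.667 = 4.435 days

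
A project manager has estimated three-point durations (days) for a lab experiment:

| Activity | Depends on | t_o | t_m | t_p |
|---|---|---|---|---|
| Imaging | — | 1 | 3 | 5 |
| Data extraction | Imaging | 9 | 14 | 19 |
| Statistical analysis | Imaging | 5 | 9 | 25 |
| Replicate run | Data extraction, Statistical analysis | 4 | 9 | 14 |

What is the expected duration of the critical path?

te_Imaging = (1 + 4·3 + 5)/6 = 18/6 = 3
te_Data extraction = (9 + 4·14 + 19)/6 = 84/6 = 14
te_Statistical analysis = (5 + 4·9 + 25)/6 = 66/6 = 11
te_Replicate run = (4 + 4·9 + 14)/6 = 54/6 = 9

Forward pass:
ES_Imaging = 0; EF_Imaging = 3
ES_Data extraction = 3; EF_Data extraction = 3+14 = 17
ES_Statistical analysis = 3; EF_Statistical analysis = 3+11 = 14
ES_Replicate run = max(EF_Data extraction=17, EF_Statistical analysis=14) = 17; EF_Replicate run = 17+9 = 26
Expected project duration μ = 26 days. Critical path: Imaging → Data extraction → Replicate run.

26 days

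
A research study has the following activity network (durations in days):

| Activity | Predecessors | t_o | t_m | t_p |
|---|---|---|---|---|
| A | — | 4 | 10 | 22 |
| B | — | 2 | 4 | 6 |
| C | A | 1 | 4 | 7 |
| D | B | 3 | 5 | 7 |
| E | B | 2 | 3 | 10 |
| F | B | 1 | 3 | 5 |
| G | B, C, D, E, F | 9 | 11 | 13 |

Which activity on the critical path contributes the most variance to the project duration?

te_A = (4 + 4·10 + 22)/6 = 66/6 = 11; σ²_A = ((22−4)/6)² = 9.000
te_B = (2 + 4·4 + 6)/6 = 24/6 = 4; σ²_B = ((6−2)/6)² = 0.444
te_C = (1 + 4·4 + 7)/6 = 24/6 = 4; σ²_C = ((7−1)/6)² = 1.000
te_D = (3 + 4·5 + 7)/6 = 30/6 = 5; σ²_D = ((7−3)/6)² = 0.444
te_E = (2 + 4·3 + 10)/6 = 24/6 = 4; σ²_E = ((10−2)/6)² = 1.778
te_F = (1 + 4·3 + 5)/6 = 18/6 = 3; σ²_F = ((5−1)/6)² = 0.444
te_G = (9 + 4·11 + 13)/6 = 66/6 = 11; σ²_G = ((13−9)/6)² = 0.444

Forward pass:
ES_A = 0; EF_A = 11
ES_B = 0; EF_B = 4
ES_C = 11; EF_C = 11+4 = 15
ES_D = 4; EF_D = 4+5 = 9
ES_E = 4; EF_E = 4+4 = 8
ES_F = 4; EF_F = 4+3 = 7
ES_G = max(EF_B=4, EF_C=15, EF_D=9, EF_E=8, EF_F=7) = 15; EF_G = 15+11 = 26
Expected project duration μ = 26 days. Critical path: A → C → G.

Variances on critical path: σ²_A=9.000, σ²_C=1.000, σ²_G=0.444.
Largest is σ²_A = 9.000.

A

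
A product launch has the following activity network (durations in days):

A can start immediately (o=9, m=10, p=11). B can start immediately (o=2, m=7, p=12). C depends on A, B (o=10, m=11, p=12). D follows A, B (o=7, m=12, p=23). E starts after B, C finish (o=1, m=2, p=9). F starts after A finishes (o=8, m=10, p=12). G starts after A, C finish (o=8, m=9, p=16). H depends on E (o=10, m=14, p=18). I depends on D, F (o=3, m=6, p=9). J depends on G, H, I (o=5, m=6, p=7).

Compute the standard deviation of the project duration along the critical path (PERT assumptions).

te_A = (9 + 4·10 + 11)/6 = 60/6 = 10; σ²_A = ((11−9)/6)² = 0.111
te_B = (2 + 4·7 + 12)/6 = 42/6 = 7; σ²_B = ((12−2)/6)² = 2.778
te_C = (10 + 4·11 + 12)/6 = 66/6 = 11; σ²_C = ((12−10)/6)² = 0.111
te_D = (7 + 4·12 + 23)/6 = 78/6 = 13; σ²_D = ((23−7)/6)² = 7.111
te_E = (1 + 4·2 + 9)/6 = 18/6 = 3; σ²_E = ((9−1)/6)² = 1.778
te_F = (8 + 4·10 + 12)/6 = 60/6 = 10; σ²_F = ((12−8)/6)² = 0.444
te_G = (8 + 4·9 + 16)/6 = 60/6 = 10; σ²_G = ((16−8)/6)² = 1.778
te_H = (10 + 4·14 + 18)/6 = 84/6 = 14; σ²_H = ((18−10)/6)² = 1.778
te_I = (3 + 4·6 + 9)/6 = 36/6 = 6; σ²_I = ((9−3)/6)² = 1.000
te_J = (5 + 4·6 + 7)/6 = 36/6 = 6; σ²_J = ((7−5)/6)² = 0.111

Forward pass:
ES_A = 0; EF_A = 10
ES_B = 0; EF_B = 7
ES_C = max(EF_A=10, EF_B=7) = 10; EF_C = 10+11 = 21
ES_D = max(EF_A=10, EF_B=7) = 10; EF_D = 10+13 = 23
ES_E = max(EF_B=7, EF_C=21) = 21; EF_E = 21+3 = 24
ES_F = 10; EF_F = 10+10 = 20
ES_G = max(EF_A=10, EF_C=21) = 21; EF_G = 21+10 = 31
ES_H = 24; EF_H = 24+14 = 38
ES_I = max(EF_D=23, EF_F=20) = 23; EF_I = 23+6 = 29
ES_J = max(EF_G=31, EF_H=38, EF_I=29) = 38; EF_J = 38+6 = 44
Expected project duration μ = 44 days. Critical path: A → C → E → H → J.

Variance along critical path = 0.111 + 0.111 + 1.778 + 1.778 + 0.111 = 3.889
σ = √3.889 = 1.972 days

1.97 days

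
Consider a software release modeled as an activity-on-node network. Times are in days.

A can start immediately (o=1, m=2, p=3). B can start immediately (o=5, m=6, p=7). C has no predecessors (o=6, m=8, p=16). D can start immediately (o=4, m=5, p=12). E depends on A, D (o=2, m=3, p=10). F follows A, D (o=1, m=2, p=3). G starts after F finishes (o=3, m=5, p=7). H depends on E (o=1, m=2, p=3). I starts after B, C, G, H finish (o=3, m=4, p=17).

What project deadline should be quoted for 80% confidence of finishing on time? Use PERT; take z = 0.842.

21.3 days

te_A = (1 + 4·2 + 3)/6 = 12/6 = 2; σ²_A = ((3−1)/6)² = 0.111
te_B = (5 + 4·6 + 7)/6 = 36/6 = 6; σ²_B = ((7−5)/6)² = 0.111
te_C = (6 + 4·8 + 16)/6 = 54/6 = 9; σ²_C = ((16−6)/6)² = 2.778
te_D = (4 + 4·5 + 12)/6 = 36/6 = 6; σ²_D = ((12−4)/6)² = 1.778
te_E = (2 + 4·3 + 10)/6 = 24/6 = 4; σ²_E = ((10−2)/6)² = 1.778
te_F = (1 + 4·2 + 3)/6 = 12/6 = 2; σ²_F = ((3−1)/6)² = 0.111
te_G = (3 + 4·5 + 7)/6 = 30/6 = 5; σ²_G = ((7−3)/6)² = 0.444
te_H = (1 + 4·2 + 3)/6 = 12/6 = 2; σ²_H = ((3−1)/6)² = 0.111
te_I = (3 + 4·4 + 17)/6 = 36/6 = 6; σ²_I = ((17−3)/6)² = 5.444

Forward pass:
ES_A = 0; EF_A = 2
ES_B = 0; EF_B = 6
ES_C = 0; EF_C = 9
ES_D = 0; EF_D = 6
ES_E = max(EF_A=2, EF_D=6) = 6; EF_E = 6+4 = 10
ES_F = max(EF_A=2, EF_D=6) = 6; EF_F = 6+2 = 8
ES_G = 8; EF_G = 8+5 = 13
ES_H = 10; EF_H = 10+2 = 12
ES_I = max(EF_B=6, EF_C=9, EF_G=13, EF_H=12) = 13; EF_I = 13+6 = 19
Expected project duration μ = 19 days. Critical path: D → F → G → I.

Variance along critical path = 1.778 + 0.111 + 0.444 + 5.444 = 7.778; σ = 2.789 days.
D = μ + z·σ = 19 + 0.842·2.789 = 21.3 days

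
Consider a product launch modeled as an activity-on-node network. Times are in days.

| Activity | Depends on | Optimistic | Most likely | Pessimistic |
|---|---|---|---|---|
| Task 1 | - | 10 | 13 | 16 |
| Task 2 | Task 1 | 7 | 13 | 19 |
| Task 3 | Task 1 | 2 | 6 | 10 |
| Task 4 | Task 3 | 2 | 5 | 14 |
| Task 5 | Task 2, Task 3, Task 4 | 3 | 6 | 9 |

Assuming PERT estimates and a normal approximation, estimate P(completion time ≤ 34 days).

0.793

te_Task 1 = (10 + 4·13 + 16)/6 = 78/6 = 13; σ²_Task 1 = ((16−10)/6)² = 1.000
te_Task 2 = (7 + 4·13 + 19)/6 = 78/6 = 13; σ²_Task 2 = ((19−7)/6)² = 4.000
te_Task 3 = (2 + 4·6 + 10)/6 = 36/6 = 6; σ²_Task 3 = ((10−2)/6)² = 1.778
te_Task 4 = (2 + 4·5 + 14)/6 = 36/6 = 6; σ²_Task 4 = ((14−2)/6)² = 4.000
te_Task 5 = (3 + 4·6 + 9)/6 = 36/6 = 6; σ²_Task 5 = ((9−3)/6)² = 1.000

Forward pass:
ES_Task 1 = 0; EF_Task 1 = 13
ES_Task 2 = 13; EF_Task 2 = 13+13 = 26
ES_Task 3 = 13; EF_Task 3 = 13+6 = 19
ES_Task 4 = 19; EF_Task 4 = 19+6 = 25
ES_Task 5 = max(EF_Task 2=26, EF_Task 3=19, EF_Task 4=25) = 26; EF_Task 5 = 26+6 = 32
Expected project duration μ = 32 days. Critical path: Task 1 → Task 2 → Task 5.

Variance along critical path = 1.000 + 4.000 + 1.000 = 6.000; σ = √6.000 = 2.449 days.
Z = (34 − 32) / 2.449 = 0.816
P(T ≤ 34) = Φ(0.816) ≈ 0.793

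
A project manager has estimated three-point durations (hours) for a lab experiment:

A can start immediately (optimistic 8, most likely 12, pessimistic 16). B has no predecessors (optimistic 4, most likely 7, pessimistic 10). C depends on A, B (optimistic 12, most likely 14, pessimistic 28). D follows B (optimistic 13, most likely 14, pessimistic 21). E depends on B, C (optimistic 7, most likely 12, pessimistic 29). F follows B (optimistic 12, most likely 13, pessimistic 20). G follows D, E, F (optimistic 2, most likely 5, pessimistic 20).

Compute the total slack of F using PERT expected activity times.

21 hours

te_A = (8 + 4·12 + 16)/6 = 72/6 = 12
te_B = (4 + 4·7 + 10)/6 = 42/6 = 7
te_C = (12 + 4·14 + 28)/6 = 96/6 = 16
te_D = (13 + 4·14 + 21)/6 = 90/6 = 15
te_E = (7 + 4·12 + 29)/6 = 84/6 = 14
te_F = (12 + 4·13 + 20)/6 = 84/6 = 14
te_G = (2 + 4·5 + 20)/6 = 42/6 = 7

Forward pass:
ES_A = 0; EF_A = 12
ES_B = 0; EF_B = 7
ES_C = max(EF_A=12, EF_B=7) = 12; EF_C = 12+16 = 28
ES_D = 7; EF_D = 7+15 = 22
ES_E = max(EF_B=7, EF_C=28) = 28; EF_E = 28+14 = 42
ES_F = 7; EF_F = 7+14 = 21
ES_G = max(EF_D=22, EF_E=42, EF_F=21) = 42; EF_G = 42+7 = 49
Expected project duration μ = 49 hours. Critical path: A → C → E → G.

Backward pass:
LF_G = 49; LS_G = 49−7 = 42
LF_F = LS_G = 42; LS_F = 42−14 = 28
LF_E = LS_G = 42; LS_E = 42−14 = 28
LF_D = LS_G = 42; LS_D = 42−15 = 27
LF_C = LS_E = 28; LS_C = 28−16 = 12
LF_B = min(LS_C=12, LS_D=27, LS_E=28, LS_F=28) = 12; LS_B = 12−7 = 5
LF_A = LS_C = 12; LS_A = 12−12 = 0
Slack_F = LS_F − ES_F = 28 − 7 = 21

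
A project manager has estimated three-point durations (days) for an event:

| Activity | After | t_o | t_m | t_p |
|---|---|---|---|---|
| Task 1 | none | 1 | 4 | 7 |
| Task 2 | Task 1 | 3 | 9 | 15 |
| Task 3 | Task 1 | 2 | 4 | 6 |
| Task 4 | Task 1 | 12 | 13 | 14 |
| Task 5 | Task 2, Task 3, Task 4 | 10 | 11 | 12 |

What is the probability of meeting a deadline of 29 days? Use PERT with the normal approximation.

0.817

te_Task 1 = (1 + 4·4 + 7)/6 = 24/6 = 4; σ²_Task 1 = ((7−1)/6)² = 1.000
te_Task 2 = (3 + 4·9 + 15)/6 = 54/6 = 9; σ²_Task 2 = ((15−3)/6)² = 4.000
te_Task 3 = (2 + 4·4 + 6)/6 = 24/6 = 4; σ²_Task 3 = ((6−2)/6)² = 0.444
te_Task 4 = (12 + 4·13 + 14)/6 = 78/6 = 13; σ²_Task 4 = ((14−12)/6)² = 0.111
te_Task 5 = (10 + 4·11 + 12)/6 = 66/6 = 11; σ²_Task 5 = ((12−10)/6)² = 0.111

Forward pass:
ES_Task 1 = 0; EF_Task 1 = 4
ES_Task 2 = 4; EF_Task 2 = 4+9 = 13
ES_Task 3 = 4; EF_Task 3 = 4+4 = 8
ES_Task 4 = 4; EF_Task 4 = 4+13 = 17
ES_Task 5 = max(EF_Task 2=13, EF_Task 3=8, EF_Task 4=17) = 17; EF_Task 5 = 17+11 = 28
Expected project duration μ = 28 days. Critical path: Task 1 → Task 4 → Task 5.

Variance along critical path = 1.000 + 0.111 + 0.111 = 1.222; σ = √1.222 = 1.106 days.
Z = (29 − 28) / 1.106 = 0.905
P(T ≤ 29) = Φ(0.905) ≈ 0.817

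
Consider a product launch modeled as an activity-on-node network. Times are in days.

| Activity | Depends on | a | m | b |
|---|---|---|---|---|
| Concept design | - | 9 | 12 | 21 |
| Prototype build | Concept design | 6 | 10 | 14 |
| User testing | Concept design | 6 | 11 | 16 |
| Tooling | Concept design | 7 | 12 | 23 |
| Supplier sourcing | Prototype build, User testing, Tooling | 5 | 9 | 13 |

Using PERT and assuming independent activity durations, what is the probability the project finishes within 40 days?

te_Concept design = (9 + 4·12 + 21)/6 = 78/6 = 13; σ²_Concept design = ((21−9)/6)² = 4.000
te_Prototype build = (6 + 4·10 + 14)/6 = 60/6 = 10; σ²_Prototype build = ((14−6)/6)² = 1.778
te_User testing = (6 + 4·11 + 16)/6 = 66/6 = 11; σ²_User testing = ((16−6)/6)² = 2.778
te_Tooling = (7 + 4·12 + 23)/6 = 78/6 = 13; σ²_Tooling = ((23−7)/6)² = 7.111
te_Supplier sourcing = (5 + 4·9 + 13)/6 = 54/6 = 9; σ²_Supplier sourcing = ((13−5)/6)² = 1.778

Forward pass:
ES_Concept design = 0; EF_Concept design = 13
ES_Prototype build = 13; EF_Prototype build = 13+10 = 23
ES_User testing = 13; EF_User testing = 13+11 = 24
ES_Tooling = 13; EF_Tooling = 13+13 = 26
ES_Supplier sourcing = max(EF_Prototype build=23, EF_User testing=24, EF_Tooling=26) = 26; EF_Supplier sourcing = 26+9 = 35
Expected project duration μ = 35 days. Critical path: Concept design → Tooling → Supplier sourcing.

Variance along critical path = 4.000 + 7.111 + 1.778 = 12.889; σ = √12.889 = 3.590 days.
Z = (40 − 35) / 3.590 = 1.393
P(T ≤ 40) = Φ(1.393) ≈ 0.918

0.918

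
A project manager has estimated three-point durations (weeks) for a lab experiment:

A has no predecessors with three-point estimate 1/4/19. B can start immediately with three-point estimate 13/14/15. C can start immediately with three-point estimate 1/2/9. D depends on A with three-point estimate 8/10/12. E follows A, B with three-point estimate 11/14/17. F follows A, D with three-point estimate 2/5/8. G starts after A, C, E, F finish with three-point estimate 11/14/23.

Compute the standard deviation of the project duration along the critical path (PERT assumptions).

te_A = (1 + 4·4 + 19)/6 = 36/6 = 6; σ²_A = ((19−1)/6)² = 9.000
te_B = (13 + 4·14 + 15)/6 = 84/6 = 14; σ²_B = ((15−13)/6)² = 0.111
te_C = (1 + 4·2 + 9)/6 = 18/6 = 3; σ²_C = ((9−1)/6)² = 1.778
te_D = (8 + 4·10 + 12)/6 = 60/6 = 10; σ²_D = ((12−8)/6)² = 0.444
te_E = (11 + 4·14 + 17)/6 = 84/6 = 14; σ²_E = ((17−11)/6)² = 1.000
te_F = (2 + 4·5 + 8)/6 = 30/6 = 5; σ²_F = ((8−2)/6)² = 1.000
te_G = (11 + 4·14 + 23)/6 = 90/6 = 15; σ²_G = ((23−11)/6)² = 4.000

Forward pass:
ES_A = 0; EF_A = 6
ES_B = 0; EF_B = 14
ES_C = 0; EF_C = 3
ES_D = 6; EF_D = 6+10 = 16
ES_E = max(EF_A=6, EF_B=14) = 14; EF_E = 14+14 = 28
ES_F = max(EF_A=6, EF_D=16) = 16; EF_F = 16+5 = 21
ES_G = max(EF_A=6, EF_C=3, EF_E=28, EF_F=21) = 28; EF_G = 28+15 = 43
Expected project duration μ = 43 weeks. Critical path: B → E → G.

Variance along critical path = 0.111 + 1.000 + 4.000 = 5.111
σ = √5.111 = 2.261 weeks

2.26 weeks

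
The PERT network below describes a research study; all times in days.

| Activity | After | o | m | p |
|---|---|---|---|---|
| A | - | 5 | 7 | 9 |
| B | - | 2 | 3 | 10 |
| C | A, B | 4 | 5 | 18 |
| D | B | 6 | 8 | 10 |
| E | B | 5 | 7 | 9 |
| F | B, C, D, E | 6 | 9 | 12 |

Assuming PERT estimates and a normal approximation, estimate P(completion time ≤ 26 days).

te_A = (5 + 4·7 + 9)/6 = 42/6 = 7; σ²_A = ((9−5)/6)² = 0.444
te_B = (2 + 4·3 + 10)/6 = 24/6 = 4; σ²_B = ((10−2)/6)² = 1.778
te_C = (4 + 4·5 + 18)/6 = 42/6 = 7; σ²_C = ((18−4)/6)² = 5.444
te_D = (6 + 4·8 + 10)/6 = 48/6 = 8; σ²_D = ((10−6)/6)² = 0.444
te_E = (5 + 4·7 + 9)/6 = 42/6 = 7; σ²_E = ((9−5)/6)² = 0.444
te_F = (6 + 4·9 + 12)/6 = 54/6 = 9; σ²_F = ((12−6)/6)² = 1.000

Forward pass:
ES_A = 0; EF_A = 7
ES_B = 0; EF_B = 4
ES_C = max(EF_A=7, EF_B=4) = 7; EF_C = 7+7 = 14
ES_D = 4; EF_D = 4+8 = 12
ES_E = 4; EF_E = 4+7 = 11
ES_F = max(EF_B=4, EF_C=14, EF_D=12, EF_E=11) = 14; EF_F = 14+9 = 23
Expected project duration μ = 23 days. Critical path: A → C → F.

Variance along critical path = 0.444 + 5.444 + 1.000 = 6.889; σ = √6.889 = 2.625 days.
Z = (26 − 23) / 2.625 = 1.143
P(T ≤ 26) = Φ(1.143) ≈ 0.873

0.873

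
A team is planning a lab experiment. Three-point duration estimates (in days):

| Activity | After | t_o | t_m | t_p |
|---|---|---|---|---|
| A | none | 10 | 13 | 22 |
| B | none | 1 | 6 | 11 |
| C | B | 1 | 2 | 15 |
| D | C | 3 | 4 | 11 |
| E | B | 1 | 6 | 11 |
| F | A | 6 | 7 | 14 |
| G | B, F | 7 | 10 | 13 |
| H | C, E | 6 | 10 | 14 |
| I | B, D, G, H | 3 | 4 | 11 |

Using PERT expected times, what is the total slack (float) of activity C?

te_A = (10 + 4·13 + 22)/6 = 84/6 = 14
te_B = (1 + 4·6 + 11)/6 = 36/6 = 6
te_C = (1 + 4·2 + 15)/6 = 24/6 = 4
te_D = (3 + 4·4 + 11)/6 = 30/6 = 5
te_E = (1 + 4·6 + 11)/6 = 36/6 = 6
te_F = (6 + 4·7 + 14)/6 = 48/6 = 8
te_G = (7 + 4·10 + 13)/6 = 60/6 = 10
te_H = (6 + 4·10 + 14)/6 = 60/6 = 10
te_I = (3 + 4·4 + 11)/6 = 30/6 = 5

Forward pass:
ES_A = 0; EF_A = 14
ES_B = 0; EF_B = 6
ES_C = 6; EF_C = 6+4 = 10
ES_D = 10; EF_D = 10+5 = 15
ES_E = 6; EF_E = 6+6 = 12
ES_F = 14; EF_F = 14+8 = 22
ES_G = max(EF_B=6, EF_F=22) = 22; EF_G = 22+10 = 32
ES_H = max(EF_C=10, EF_E=12) = 12; EF_H = 12+10 = 22
ES_I = max(EF_B=6, EF_D=15, EF_G=32, EF_H=22) = 32; EF_I = 32+5 = 37
Expected project duration μ = 37 days. Critical path: A → F → G → I.

Backward pass:
LF_I = 37; LS_I = 37−5 = 32
LF_H = LS_I = 32; LS_H = 32−10 = 22
LF_G = LS_I = 32; LS_G = 32−10 = 22
LF_F = LS_G = 22; LS_F = 22−8 = 14
LF_E = LS_H = 22; LS_E = 22−6 = 16
LF_D = LS_I = 32; LS_D = 32−5 = 27
LF_C = min(LS_D=27, LS_H=22) = 22; LS_C = 22−4 = 18
LF_B = min(LS_C=18, LS_E=16, LS_G=22, LS_I=32) = 16; LS_B = 16−6 = 10
LF_A = LS_F = 14; LS_A = 14−14 = 0
Slack_C = LS_C − ES_C = 18 − 6 = 12

12 days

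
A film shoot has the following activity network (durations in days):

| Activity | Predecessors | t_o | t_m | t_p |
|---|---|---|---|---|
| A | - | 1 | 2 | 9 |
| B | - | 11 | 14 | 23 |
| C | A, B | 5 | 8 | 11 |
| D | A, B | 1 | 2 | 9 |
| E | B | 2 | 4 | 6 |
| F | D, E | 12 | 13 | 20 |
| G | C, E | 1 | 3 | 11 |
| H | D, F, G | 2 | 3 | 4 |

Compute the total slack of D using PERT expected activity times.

te_A = (1 + 4·2 + 9)/6 = 18/6 = 3
te_B = (11 + 4·14 + 23)/6 = 90/6 = 15
te_C = (5 + 4·8 + 11)/6 = 48/6 = 8
te_D = (1 + 4·2 + 9)/6 = 18/6 = 3
te_E = (2 + 4·4 + 6)/6 = 24/6 = 4
te_F = (12 + 4·13 + 20)/6 = 84/6 = 14
te_G = (1 + 4·3 + 11)/6 = 24/6 = 4
te_H = (2 + 4·3 + 4)/6 = 18/6 = 3

Forward pass:
ES_A = 0; EF_A = 3
ES_B = 0; EF_B = 15
ES_C = max(EF_A=3, EF_B=15) = 15; EF_C = 15+8 = 23
ES_D = max(EF_A=3, EF_B=15) = 15; EF_D = 15+3 = 18
ES_E = 15; EF_E = 15+4 = 19
ES_F = max(EF_D=18, EF_E=19) = 19; EF_F = 19+14 = 33
ES_G = max(EF_C=23, EF_E=19) = 23; EF_G = 23+4 = 27
ES_H = max(EF_D=18, EF_F=33, EF_G=27) = 33; EF_H = 33+3 = 36
Expected project duration μ = 36 days. Critical path: B → E → F → H.

Backward pass:
LF_H = 36; LS_H = 36−3 = 33
LF_G = LS_H = 33; LS_G = 33−4 = 29
LF_F = LS_H = 33; LS_F = 33−14 = 19
LF_E = min(LS_F=19, LS_G=29) = 19; LS_E = 19−4 = 15
LF_D = min(LS_F=19, LS_H=33) = 19; LS_D = 19−3 = 16
LF_C = LS_G = 29; LS_C = 29−8 = 21
LF_B = min(LS_C=21, LS_D=16, LS_E=15) = 15; LS_B = 15−15 = 0
LF_A = min(LS_C=21, LS_D=16) = 16; LS_A = 16−3 = 13
Slack_D = LS_D − ES_D = 16 − 15 = 1

1 days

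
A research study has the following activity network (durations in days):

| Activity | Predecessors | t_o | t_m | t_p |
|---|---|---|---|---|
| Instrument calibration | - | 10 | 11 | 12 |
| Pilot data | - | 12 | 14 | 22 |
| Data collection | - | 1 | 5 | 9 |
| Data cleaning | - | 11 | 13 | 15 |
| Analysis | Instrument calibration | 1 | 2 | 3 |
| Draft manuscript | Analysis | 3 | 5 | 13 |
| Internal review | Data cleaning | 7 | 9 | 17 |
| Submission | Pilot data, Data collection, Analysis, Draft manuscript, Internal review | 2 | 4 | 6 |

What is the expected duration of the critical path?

te_Instrument calibration = (10 + 4·11 + 12)/6 = 66/6 = 11
te_Pilot data = (12 + 4·14 + 22)/6 = 90/6 = 15
te_Data collection = (1 + 4·5 + 9)/6 = 30/6 = 5
te_Data cleaning = (11 + 4·13 + 15)/6 = 78/6 = 13
te_Analysis = (1 + 4·2 + 3)/6 = 12/6 = 2
te_Draft manuscript = (3 + 4·5 + 13)/6 = 36/6 = 6
te_Internal review = (7 + 4·9 + 17)/6 = 60/6 = 10
te_Submission = (2 + 4·4 + 6)/6 = 24/6 = 4

Forward pass:
ES_Instrument calibration = 0; EF_Instrument calibration = 11
ES_Pilot data = 0; EF_Pilot data = 15
ES_Data collection = 0; EF_Data collection = 5
ES_Data cleaning = 0; EF_Data cleaning = 13
ES_Analysis = 11; EF_Analysis = 11+2 = 13
ES_Draft manuscript = 13; EF_Draft manuscript = 13+6 = 19
ES_Internal review = 13; EF_Internal review = 13+10 = 23
ES_Submission = max(EF_Pilot data=15, EF_Data collection=5, EF_Analysis=13, EF_Draft manuscript=19, EF_Internal review=23) = 23; EF_Submission = 23+4 = 27
Expected project duration μ = 27 days. Critical path: Data cleaning → Internal review → Submission.

27 days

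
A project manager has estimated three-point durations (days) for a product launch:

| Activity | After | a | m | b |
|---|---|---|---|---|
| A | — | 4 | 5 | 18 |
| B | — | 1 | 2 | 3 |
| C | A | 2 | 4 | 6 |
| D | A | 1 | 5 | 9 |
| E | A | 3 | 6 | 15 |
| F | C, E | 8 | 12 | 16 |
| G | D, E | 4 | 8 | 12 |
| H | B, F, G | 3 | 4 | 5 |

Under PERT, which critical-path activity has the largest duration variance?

A

te_A = (4 + 4·5 + 18)/6 = 42/6 = 7; σ²_A = ((18−4)/6)² = 5.444
te_B = (1 + 4·2 + 3)/6 = 12/6 = 2; σ²_B = ((3−1)/6)² = 0.111
te_C = (2 + 4·4 + 6)/6 = 24/6 = 4; σ²_C = ((6−2)/6)² = 0.444
te_D = (1 + 4·5 + 9)/6 = 30/6 = 5; σ²_D = ((9−1)/6)² = 1.778
te_E = (3 + 4·6 + 15)/6 = 42/6 = 7; σ²_E = ((15−3)/6)² = 4.000
te_F = (8 + 4·12 + 16)/6 = 72/6 = 12; σ²_F = ((16−8)/6)² = 1.778
te_G = (4 + 4·8 + 12)/6 = 48/6 = 8; σ²_G = ((12−4)/6)² = 1.778
te_H = (3 + 4·4 + 5)/6 = 24/6 = 4; σ²_H = ((5−3)/6)² = 0.111

Forward pass:
ES_A = 0; EF_A = 7
ES_B = 0; EF_B = 2
ES_C = 7; EF_C = 7+4 = 11
ES_D = 7; EF_D = 7+5 = 12
ES_E = 7; EF_E = 7+7 = 14
ES_F = max(EF_C=11, EF_E=14) = 14; EF_F = 14+12 = 26
ES_G = max(EF_D=12, EF_E=14) = 14; EF_G = 14+8 = 22
ES_H = max(EF_B=2, EF_F=26, EF_G=22) = 26; EF_H = 26+4 = 30
Expected project duration μ = 30 days. Critical path: A → E → F → H.

Variances on critical path: σ²_A=5.444, σ²_E=4.000, σ²_F=1.778, σ²_H=0.111.
Largest is σ²_A = 5.444.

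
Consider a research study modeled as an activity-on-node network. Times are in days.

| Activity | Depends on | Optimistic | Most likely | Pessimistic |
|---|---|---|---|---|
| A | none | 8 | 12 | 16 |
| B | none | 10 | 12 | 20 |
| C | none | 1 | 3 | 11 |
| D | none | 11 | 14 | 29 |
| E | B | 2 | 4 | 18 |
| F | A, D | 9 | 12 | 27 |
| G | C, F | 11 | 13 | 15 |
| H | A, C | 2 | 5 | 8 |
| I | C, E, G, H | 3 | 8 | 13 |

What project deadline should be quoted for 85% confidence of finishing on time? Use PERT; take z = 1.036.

te_A = (8 + 4·12 + 16)/6 = 72/6 = 12; σ²_A = ((16−8)/6)² = 1.778
te_B = (10 + 4·12 + 20)/6 = 78/6 = 13; σ²_B = ((20−10)/6)² = 2.778
te_C = (1 + 4·3 + 11)/6 = 24/6 = 4; σ²_C = ((11−1)/6)² = 2.778
te_D = (11 + 4·14 + 29)/6 = 96/6 = 16; σ²_D = ((29−11)/6)² = 9.000
te_E = (2 + 4·4 + 18)/6 = 36/6 = 6; σ²_E = ((18−2)/6)² = 7.111
te_F = (9 + 4·12 + 27)/6 = 84/6 = 14; σ²_F = ((27−9)/6)² = 9.000
te_G = (11 + 4·13 + 15)/6 = 78/6 = 13; σ²_G = ((15−11)/6)² = 0.444
te_H = (2 + 4·5 + 8)/6 = 30/6 = 5; σ²_H = ((8−2)/6)² = 1.000
te_I = (3 + 4·8 + 13)/6 = 48/6 = 8; σ²_I = ((13−3)/6)² = 2.778

Forward pass:
ES_A = 0; EF_A = 12
ES_B = 0; EF_B = 13
ES_C = 0; EF_C = 4
ES_D = 0; EF_D = 16
ES_E = 13; EF_E = 13+6 = 19
ES_F = max(EF_A=12, EF_D=16) = 16; EF_F = 16+14 = 30
ES_G = max(EF_C=4, EF_F=30) = 30; EF_G = 30+13 = 43
ES_H = max(EF_A=12, EF_C=4) = 12; EF_H = 12+5 = 17
ES_I = max(EF_C=4, EF_E=19, EF_G=43, EF_H=17) = 43; EF_I = 43+8 = 51
Expected project duration μ = 51 days. Critical path: D → F → G → I.

Variance along critical path = 9.000 + 9.000 + 0.444 + 2.778 = 21.222; σ = 4.607 days.
D = μ + z·σ = 51 + 1.036·4.607 = 55.8 days

55.8 days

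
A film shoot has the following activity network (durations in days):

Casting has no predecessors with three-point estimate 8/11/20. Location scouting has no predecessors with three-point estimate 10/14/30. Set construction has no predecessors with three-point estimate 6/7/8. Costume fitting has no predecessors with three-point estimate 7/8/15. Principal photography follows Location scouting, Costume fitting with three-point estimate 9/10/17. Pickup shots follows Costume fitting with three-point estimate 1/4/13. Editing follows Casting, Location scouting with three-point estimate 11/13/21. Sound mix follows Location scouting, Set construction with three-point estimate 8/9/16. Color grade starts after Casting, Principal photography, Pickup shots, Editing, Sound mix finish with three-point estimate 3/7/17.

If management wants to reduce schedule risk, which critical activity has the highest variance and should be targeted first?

te_Casting = (8 + 4·11 + 20)/6 = 72/6 = 12; σ²_Casting = ((20−8)/6)² = 4.000
te_Location scouting = (10 + 4·14 + 30)/6 = 96/6 = 16; σ²_Location scouting = ((30−10)/6)² = 11.111
te_Set construction = (6 + 4·7 + 8)/6 = 42/6 = 7; σ²_Set construction = ((8−6)/6)² = 0.111
te_Costume fitting = (7 + 4·8 + 15)/6 = 54/6 = 9; σ²_Costume fitting = ((15−7)/6)² = 1.778
te_Principal photography = (9 + 4·10 + 17)/6 = 66/6 = 11; σ²_Principal photography = ((17−9)/6)² = 1.778
te_Pickup shots = (1 + 4·4 + 13)/6 = 30/6 = 5; σ²_Pickup shots = ((13−1)/6)² = 4.000
te_Editing = (11 + 4·13 + 21)/6 = 84/6 = 14; σ²_Editing = ((21−11)/6)² = 2.778
te_Sound mix = (8 + 4·9 + 16)/6 = 60/6 = 10; σ²_Sound mix = ((16−8)/6)² = 1.778
te_Color grade = (3 + 4·7 + 17)/6 = 48/6 = 8; σ²_Color grade = ((17−3)/6)² = 5.444

Forward pass:
ES_Casting = 0; EF_Casting = 12
ES_Location scouting = 0; EF_Location scouting = 16
ES_Set construction = 0; EF_Set construction = 7
ES_Costume fitting = 0; EF_Costume fitting = 9
ES_Principal photography = max(EF_Location scouting=16, EF_Costume fitting=9) = 16; EF_Principal photography = 16+11 = 27
ES_Pickup shots = 9; EF_Pickup shots = 9+5 = 14
ES_Editing = max(EF_Casting=12, EF_Location scouting=16) = 16; EF_Editing = 16+14 = 30
ES_Sound mix = max(EF_Location scouting=16, EF_Set construction=7) = 16; EF_Sound mix = 16+10 = 26
ES_Color grade = max(EF_Casting=12, EF_Principal photography=27, EF_Pickup shots=14, EF_Editing=30, EF_Sound mix=26) = 30; EF_Color grade = 30+8 = 38
Expected project duration μ = 38 days. Critical path: Location scouting → Editing → Color grade.

Variances on critical path: σ²_Location scouting=11.111, σ²_Editing=2.778, σ²_Color grade=5.444.
Largest is σ²_Location scouting = 11.111.

Location scouting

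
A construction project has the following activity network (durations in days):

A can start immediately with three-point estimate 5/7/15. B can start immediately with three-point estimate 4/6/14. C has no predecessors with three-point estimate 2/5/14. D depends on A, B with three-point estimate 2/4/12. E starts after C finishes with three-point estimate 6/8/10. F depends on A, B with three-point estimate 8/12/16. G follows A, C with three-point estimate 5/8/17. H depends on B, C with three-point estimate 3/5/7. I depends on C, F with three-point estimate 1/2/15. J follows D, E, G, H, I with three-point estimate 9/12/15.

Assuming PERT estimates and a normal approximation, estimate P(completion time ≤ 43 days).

te_A = (5 + 4·7 + 15)/6 = 48/6 = 8; σ²_A = ((15−5)/6)² = 2.778
te_B = (4 + 4·6 + 14)/6 = 42/6 = 7; σ²_B = ((14−4)/6)² = 2.778
te_C = (2 + 4·5 + 14)/6 = 36/6 = 6; σ²_C = ((14−2)/6)² = 4.000
te_D = (2 + 4·4 + 12)/6 = 30/6 = 5; σ²_D = ((12−2)/6)² = 2.778
te_E = (6 + 4·8 + 10)/6 = 48/6 = 8; σ²_E = ((10−6)/6)² = 0.444
te_F = (8 + 4·12 + 16)/6 = 72/6 = 12; σ²_F = ((16−8)/6)² = 1.778
te_G = (5 + 4·8 + 17)/6 = 54/6 = 9; σ²_G = ((17−5)/6)² = 4.000
te_H = (3 + 4·5 + 7)/6 = 30/6 = 5; σ²_H = ((7−3)/6)² = 0.444
te_I = (1 + 4·2 + 15)/6 = 24/6 = 4; σ²_I = ((15−1)/6)² = 5.444
te_J = (9 + 4·12 + 15)/6 = 72/6 = 12; σ²_J = ((15−9)/6)² = 1.000

Forward pass:
ES_A = 0; EF_A = 8
ES_B = 0; EF_B = 7
ES_C = 0; EF_C = 6
ES_D = max(EF_A=8, EF_B=7) = 8; EF_D = 8+5 = 13
ES_E = 6; EF_E = 6+8 = 14
ES_F = max(EF_A=8, EF_B=7) = 8; EF_F = 8+12 = 20
ES_G = max(EF_A=8, EF_C=6) = 8; EF_G = 8+9 = 17
ES_H = max(EF_B=7, EF_C=6) = 7; EF_H = 7+5 = 12
ES_I = max(EF_C=6, EF_F=20) = 20; EF_I = 20+4 = 24
ES_J = max(EF_D=13, EF_E=14, EF_G=17, EF_H=12, EF_I=24) = 24; EF_J = 24+12 = 36
Expected project duration μ = 36 days. Critical path: A → F → I → J.

Variance along critical path = 2.778 + 1.778 + 5.444 + 1.000 = 11.000; σ = √11.000 = 3.317 days.
Z = (43 − 36) / 3.317 = 2.111
P(T ≤ 43) = Φ(2.111) ≈ 0.983

0.983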